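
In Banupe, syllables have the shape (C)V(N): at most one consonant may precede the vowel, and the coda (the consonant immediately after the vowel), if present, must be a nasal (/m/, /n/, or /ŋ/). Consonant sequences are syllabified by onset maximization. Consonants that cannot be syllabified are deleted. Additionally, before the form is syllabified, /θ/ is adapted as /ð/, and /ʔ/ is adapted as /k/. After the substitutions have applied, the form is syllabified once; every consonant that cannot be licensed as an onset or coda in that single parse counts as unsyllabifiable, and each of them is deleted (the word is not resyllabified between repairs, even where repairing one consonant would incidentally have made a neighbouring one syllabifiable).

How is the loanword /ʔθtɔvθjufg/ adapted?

tɔju

Substitution: /ʔ/ → /k/, /θ/ → /ð/, giving /kðtɔvðjufg/.
Syllabifying with onset maximization leaves /k/, /ð/, /v/, /ð/, /f/, /g/ stranded (only a nasal (/m/, /n/, or /ŋ/) is licensed in coda position; onsets are limited to one consonant).
Each unlicensed consonant is deleted: /k/, /ð/, /v/, /ð/, /f/, /g/.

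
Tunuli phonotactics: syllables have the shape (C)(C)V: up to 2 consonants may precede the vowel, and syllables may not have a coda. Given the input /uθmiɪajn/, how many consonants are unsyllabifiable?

The consonants /j/, /n/ cannot be parsed into a legal (C)(C)V syllable (no codas are permitted; onsets may contain at most 2 consonants).

2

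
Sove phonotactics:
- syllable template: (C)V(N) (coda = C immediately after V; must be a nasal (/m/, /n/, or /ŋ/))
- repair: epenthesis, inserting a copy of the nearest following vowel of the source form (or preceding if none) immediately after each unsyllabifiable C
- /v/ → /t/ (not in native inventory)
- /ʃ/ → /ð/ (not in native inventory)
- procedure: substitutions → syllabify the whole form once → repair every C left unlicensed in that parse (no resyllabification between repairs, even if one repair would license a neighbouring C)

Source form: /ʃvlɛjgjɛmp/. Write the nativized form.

ðɛtɛlɛjɛgɛjɛmpɛ

Substitution: /ʃ/ → /ð/, /v/ → /t/, giving /ðtlɛjgjɛmp/.
The consonants /ð/, /t/, /j/, /g/, /p/ cannot be parsed into a legal (C)V(N) syllable (only a nasal (/m/, /n/, or /ŋ/) is licensed in coda position; onsets are limited to one consonant).
Inserting the epenthetic vowel yields /ð/ → /ðɛ/, /t/ → /tɛ/, /j/ → /jɛ/, /g/ → /gɛ/, /p/ → /pɛ/.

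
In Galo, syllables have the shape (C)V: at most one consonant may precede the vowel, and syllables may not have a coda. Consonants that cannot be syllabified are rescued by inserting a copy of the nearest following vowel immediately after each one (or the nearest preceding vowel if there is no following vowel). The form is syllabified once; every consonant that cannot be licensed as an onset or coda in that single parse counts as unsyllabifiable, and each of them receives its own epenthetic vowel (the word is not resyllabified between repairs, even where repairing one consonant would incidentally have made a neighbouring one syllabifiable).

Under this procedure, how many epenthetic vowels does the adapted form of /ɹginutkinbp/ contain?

The unsyllabifiable consonants are /ɹ/, /t/, /n/, /b/, /p/; each receives one epenthetic vowel.

5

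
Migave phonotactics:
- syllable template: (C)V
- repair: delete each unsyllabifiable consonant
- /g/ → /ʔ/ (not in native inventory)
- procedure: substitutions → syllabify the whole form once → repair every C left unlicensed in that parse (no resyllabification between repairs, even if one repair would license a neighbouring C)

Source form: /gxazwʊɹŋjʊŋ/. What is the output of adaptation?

Substitution: /g/ → /ʔ/, giving /ʔxazwʊɹŋjʊŋ/.
Syllabifying with onset maximization leaves /ʔ/, /z/, /ɹ/, /ŋ/, /ŋ/ stranded (no codas are permitted; onsets are limited to one consonant).
Each unlicensed consonant is deleted: /ʔ/, /z/, /ɹ/, /ŋ/, /ŋ/.

xawʊjʊ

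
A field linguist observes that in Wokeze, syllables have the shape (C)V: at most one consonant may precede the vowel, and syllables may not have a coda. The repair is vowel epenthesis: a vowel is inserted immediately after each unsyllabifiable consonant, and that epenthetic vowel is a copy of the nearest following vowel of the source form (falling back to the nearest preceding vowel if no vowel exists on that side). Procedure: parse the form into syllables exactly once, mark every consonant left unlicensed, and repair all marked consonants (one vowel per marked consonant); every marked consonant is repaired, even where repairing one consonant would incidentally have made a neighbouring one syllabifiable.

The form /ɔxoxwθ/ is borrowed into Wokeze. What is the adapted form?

Under (C)V, the unsyllabifiable consonants are /x/, /w/, /θ/ (no codas are permitted; onsets are limited to one consonant).
Epenthesis after each stranded consonant: /x/ → /xo/, /w/ → /wo/, /θ/ → /θo/.

ɔxoxowoθo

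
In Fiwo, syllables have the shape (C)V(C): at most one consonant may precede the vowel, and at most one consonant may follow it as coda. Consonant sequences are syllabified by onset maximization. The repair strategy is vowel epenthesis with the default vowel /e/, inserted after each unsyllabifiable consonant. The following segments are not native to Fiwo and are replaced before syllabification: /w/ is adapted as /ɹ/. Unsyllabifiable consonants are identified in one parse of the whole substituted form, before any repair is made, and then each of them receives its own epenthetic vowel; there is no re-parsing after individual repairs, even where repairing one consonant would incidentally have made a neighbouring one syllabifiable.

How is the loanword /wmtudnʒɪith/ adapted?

Substitution: /w/ → /ɹ/, giving /ɹmtudnʒɪith/.
Syllabifying with onset maximization leaves /ɹ/, /m/, /n/, /h/ stranded (at most one coda consonant is licensed; onsets are limited to one consonant).
Each unlicensed consonant becomes the onset of a new syllable: /ɹ/ → /ɹe/, /m/ → /me/, /n/ → /ne/, /h/ → /he/.

ɹemetudneʒɪithe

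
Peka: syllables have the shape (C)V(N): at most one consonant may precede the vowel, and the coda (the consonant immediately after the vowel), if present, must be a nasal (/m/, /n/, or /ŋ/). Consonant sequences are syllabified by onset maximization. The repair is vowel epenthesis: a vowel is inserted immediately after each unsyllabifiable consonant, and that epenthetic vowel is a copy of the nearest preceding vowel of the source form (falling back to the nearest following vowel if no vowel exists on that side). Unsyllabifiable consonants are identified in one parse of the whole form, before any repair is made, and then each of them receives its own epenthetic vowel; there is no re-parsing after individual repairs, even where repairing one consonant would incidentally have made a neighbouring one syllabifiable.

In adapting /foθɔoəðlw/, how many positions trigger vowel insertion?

The unsyllabifiable consonants are /ð/, /l/, /w/; each receives one epenthetic vowel.

3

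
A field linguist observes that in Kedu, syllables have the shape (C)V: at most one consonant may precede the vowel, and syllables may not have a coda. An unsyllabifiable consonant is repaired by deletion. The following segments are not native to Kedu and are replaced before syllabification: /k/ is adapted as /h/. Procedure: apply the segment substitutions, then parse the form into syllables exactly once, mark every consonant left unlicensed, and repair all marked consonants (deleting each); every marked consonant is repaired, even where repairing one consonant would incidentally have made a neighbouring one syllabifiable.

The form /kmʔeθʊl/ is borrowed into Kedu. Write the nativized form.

ʔeθʊ

Substitution: /k/ → /h/, giving /hmʔeθʊl/.
Under (C)V, the unsyllabifiable consonants are /h/, /m/, /l/ (no codas are permitted; onsets are limited to one consonant).
Each unlicensed consonant is deleted: /h/, /m/, /l/.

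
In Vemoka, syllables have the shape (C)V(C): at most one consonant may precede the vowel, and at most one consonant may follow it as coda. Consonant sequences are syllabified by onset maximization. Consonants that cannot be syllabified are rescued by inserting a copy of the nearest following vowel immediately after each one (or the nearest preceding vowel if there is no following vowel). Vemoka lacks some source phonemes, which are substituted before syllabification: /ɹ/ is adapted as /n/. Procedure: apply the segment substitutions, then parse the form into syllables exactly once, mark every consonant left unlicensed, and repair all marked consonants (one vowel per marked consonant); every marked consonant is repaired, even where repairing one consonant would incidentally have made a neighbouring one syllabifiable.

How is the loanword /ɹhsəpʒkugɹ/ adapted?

Substitution: /ɹ/ → /n/, giving /nhsəpʒkugn/.
Under (C)V(C), the unsyllabifiable consonants are /n/, /h/, /ʒ/, /n/ (at most one coda consonant is licensed; onsets are limited to one consonant).
Each unlicensed consonant becomes the onset of a new syllable: /n/ → /nə/, /h/ → /hə/, /ʒ/ → /ʒu/, /n/ → /nu/.

nəhəsəpʒukugnu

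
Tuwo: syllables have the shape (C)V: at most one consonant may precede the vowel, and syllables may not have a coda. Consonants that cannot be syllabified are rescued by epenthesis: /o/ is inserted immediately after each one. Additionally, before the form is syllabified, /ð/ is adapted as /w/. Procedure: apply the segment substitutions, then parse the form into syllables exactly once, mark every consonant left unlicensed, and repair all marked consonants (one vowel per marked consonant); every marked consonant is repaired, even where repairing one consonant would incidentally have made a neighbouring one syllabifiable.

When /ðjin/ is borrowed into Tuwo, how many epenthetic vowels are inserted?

2

After substitution the input is /wjin/.
The unsyllabifiable consonants are /w/, /n/; each receives one epenthetic vowel.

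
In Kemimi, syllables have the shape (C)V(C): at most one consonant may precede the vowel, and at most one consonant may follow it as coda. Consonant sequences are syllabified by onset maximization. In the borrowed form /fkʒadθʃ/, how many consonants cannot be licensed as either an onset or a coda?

The consonants /f/, /k/, /θ/, /ʃ/ cannot be parsed into a legal (C)V(C) syllable (at most one coda consonant is licensed; onsets are limited to one consonant).

4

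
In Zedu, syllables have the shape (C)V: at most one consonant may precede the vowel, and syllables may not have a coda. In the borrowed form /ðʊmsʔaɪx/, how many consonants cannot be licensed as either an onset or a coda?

3

Syllabifying with onset maximization leaves /m/, /s/, /x/ stranded (no codas are permitted; onsets are limited to one consonant).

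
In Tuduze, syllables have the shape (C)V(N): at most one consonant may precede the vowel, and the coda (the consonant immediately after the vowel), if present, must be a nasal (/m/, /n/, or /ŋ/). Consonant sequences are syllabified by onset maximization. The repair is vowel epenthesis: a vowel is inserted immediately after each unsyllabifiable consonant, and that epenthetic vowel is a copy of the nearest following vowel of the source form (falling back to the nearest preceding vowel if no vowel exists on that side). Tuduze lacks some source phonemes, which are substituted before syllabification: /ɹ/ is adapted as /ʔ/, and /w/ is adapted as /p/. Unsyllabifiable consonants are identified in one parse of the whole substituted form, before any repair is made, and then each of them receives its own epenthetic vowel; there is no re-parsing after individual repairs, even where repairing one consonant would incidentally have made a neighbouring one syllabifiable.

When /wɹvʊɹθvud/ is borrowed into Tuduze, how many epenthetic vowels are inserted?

After substitution the input is /pʔvʊʔθvud/.
The unsyllabifiable consonants are /p/, /ʔ/, /ʔ/, /θ/, /d/; each receives one epenthetic vowel.

5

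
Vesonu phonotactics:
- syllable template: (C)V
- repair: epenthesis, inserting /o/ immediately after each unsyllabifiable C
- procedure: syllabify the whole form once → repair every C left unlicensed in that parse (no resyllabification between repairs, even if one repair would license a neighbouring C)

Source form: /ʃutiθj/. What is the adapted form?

ʃutiθojo

The consonants /θ/, /j/ cannot be parsed into a legal (C)V syllable (no codas are permitted; onsets are limited to one consonant).
Each unlicensed consonant becomes the onset of a new syllable: /θ/ → /θo/, /j/ → /jo/.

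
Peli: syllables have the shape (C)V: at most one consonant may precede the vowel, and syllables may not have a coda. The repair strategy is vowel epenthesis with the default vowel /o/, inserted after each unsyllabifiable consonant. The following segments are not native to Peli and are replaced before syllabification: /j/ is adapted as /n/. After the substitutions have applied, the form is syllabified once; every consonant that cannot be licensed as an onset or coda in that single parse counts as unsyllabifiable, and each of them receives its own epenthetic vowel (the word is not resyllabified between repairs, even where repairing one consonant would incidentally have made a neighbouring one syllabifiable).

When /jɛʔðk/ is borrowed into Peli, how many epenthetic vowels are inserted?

After substitution the input is /nɛʔðk/.
The unsyllabifiable consonants are /ʔ/, /ð/, /k/; each receives one epenthetic vowel.

3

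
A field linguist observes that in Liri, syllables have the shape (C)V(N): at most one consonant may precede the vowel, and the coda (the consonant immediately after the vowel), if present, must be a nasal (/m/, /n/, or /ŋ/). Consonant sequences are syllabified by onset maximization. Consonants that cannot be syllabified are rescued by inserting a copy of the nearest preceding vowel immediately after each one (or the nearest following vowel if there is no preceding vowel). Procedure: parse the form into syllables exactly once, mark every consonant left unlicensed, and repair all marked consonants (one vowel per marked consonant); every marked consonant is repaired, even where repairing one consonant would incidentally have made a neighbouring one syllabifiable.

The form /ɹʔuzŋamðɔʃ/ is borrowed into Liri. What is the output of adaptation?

ɹuʔuzuŋamðɔʃɔ

Syllabifying with onset maximization leaves /ɹ/, /z/, /ʃ/ stranded (only a nasal (/m/, /n/, or /ŋ/) is licensed in coda position; onsets are limited to one consonant).
Epenthesis after each stranded consonant: /ɹ/ → /ɹu/, /z/ → /zu/, /ʃ/ → /ʃɔ/.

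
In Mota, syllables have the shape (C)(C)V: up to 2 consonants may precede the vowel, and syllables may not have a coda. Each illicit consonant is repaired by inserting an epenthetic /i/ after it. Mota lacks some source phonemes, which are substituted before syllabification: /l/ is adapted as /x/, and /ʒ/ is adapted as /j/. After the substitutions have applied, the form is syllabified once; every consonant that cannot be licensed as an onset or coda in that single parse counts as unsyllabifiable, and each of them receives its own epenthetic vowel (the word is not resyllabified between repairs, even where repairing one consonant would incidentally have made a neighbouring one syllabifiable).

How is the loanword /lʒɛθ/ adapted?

xjɛθi

Substitution: /l/ → /x/, /ʒ/ → /j/, giving /xjɛθ/.
Under (C)(C)V, the unsyllabifiable consonants are /θ/ (no codas are permitted; onsets may contain at most 2 consonants).
Epenthesis after each stranded consonant: /θ/ → /θi/.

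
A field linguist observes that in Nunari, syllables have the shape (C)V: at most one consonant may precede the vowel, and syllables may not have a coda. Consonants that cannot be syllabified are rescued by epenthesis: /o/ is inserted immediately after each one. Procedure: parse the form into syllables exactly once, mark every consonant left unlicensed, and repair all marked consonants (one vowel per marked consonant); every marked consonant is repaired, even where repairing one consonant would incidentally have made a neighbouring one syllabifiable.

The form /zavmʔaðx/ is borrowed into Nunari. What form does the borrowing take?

zavomoʔaðoxo

The consonants /v/, /m/, /ð/, /x/ cannot be parsed into a legal (C)V syllable (no codas are permitted; onsets are limited to one consonant).
Each unlicensed consonant becomes the onset of a new syllable: /v/ → /vo/, /m/ → /mo/, /ð/ → /ðo/, /x/ → /xo/.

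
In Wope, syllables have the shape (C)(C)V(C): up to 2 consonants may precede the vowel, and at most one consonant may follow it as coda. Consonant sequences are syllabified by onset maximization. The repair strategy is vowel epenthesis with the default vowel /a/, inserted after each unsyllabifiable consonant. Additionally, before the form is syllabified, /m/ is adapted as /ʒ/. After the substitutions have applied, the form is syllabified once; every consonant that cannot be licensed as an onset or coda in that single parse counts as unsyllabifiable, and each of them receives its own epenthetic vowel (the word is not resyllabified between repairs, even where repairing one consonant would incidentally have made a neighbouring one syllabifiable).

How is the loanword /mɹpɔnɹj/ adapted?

Substitution: /m/ → /ʒ/, giving /ʒɹpɔnɹj/.
The consonants /ʒ/, /ɹ/, /j/ cannot be parsed into a legal (C)(C)V(C) syllable (at most one coda consonant is licensed; onsets may contain at most 2 consonants).
Epenthesis after each stranded consonant: /ʒ/ → /ʒa/, /ɹ/ → /ɹa/, /j/ → /ja/.

ʒaɹpɔnɹaja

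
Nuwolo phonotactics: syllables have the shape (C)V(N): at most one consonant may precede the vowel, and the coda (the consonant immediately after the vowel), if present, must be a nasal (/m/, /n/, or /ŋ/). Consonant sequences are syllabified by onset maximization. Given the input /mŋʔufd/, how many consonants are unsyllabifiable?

4

The consonants /m/, /ŋ/, /f/, /d/ cannot be parsed into a legal (C)V(N) syllable (only a nasal (/m/, /n/, or /ŋ/) is licensed in coda position; onsets are limited to one consonant).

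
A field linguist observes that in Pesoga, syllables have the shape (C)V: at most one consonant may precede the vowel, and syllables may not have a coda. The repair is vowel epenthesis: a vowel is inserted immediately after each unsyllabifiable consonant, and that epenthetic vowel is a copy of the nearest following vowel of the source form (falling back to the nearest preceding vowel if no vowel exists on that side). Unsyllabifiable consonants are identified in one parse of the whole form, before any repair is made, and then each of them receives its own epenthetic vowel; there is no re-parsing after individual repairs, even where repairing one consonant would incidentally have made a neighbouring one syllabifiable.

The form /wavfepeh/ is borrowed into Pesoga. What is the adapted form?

Syllabifying with onset maximization leaves /v/, /h/ stranded (no codas are permitted; onsets are limited to one consonant).
Inserting the epenthetic vowel yields /v/ → /ve/, /h/ → /he/.

wavefepehe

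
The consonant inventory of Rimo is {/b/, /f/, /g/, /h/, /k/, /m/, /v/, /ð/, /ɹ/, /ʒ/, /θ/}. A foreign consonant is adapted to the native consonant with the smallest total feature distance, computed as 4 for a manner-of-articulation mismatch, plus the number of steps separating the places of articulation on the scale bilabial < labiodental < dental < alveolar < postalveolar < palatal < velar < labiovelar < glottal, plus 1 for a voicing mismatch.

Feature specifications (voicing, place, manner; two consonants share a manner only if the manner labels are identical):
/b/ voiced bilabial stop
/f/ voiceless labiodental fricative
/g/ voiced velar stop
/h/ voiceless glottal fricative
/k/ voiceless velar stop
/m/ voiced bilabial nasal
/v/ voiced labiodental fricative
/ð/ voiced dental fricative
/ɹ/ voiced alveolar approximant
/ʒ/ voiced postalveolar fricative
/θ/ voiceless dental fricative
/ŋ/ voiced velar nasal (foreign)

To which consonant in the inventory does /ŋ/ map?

g

/g/ is closest: manner differs (nasal→stop, +4), place distance 0 (velar→velar), same voicing; total 4. Next closest is /k/ at distance 5.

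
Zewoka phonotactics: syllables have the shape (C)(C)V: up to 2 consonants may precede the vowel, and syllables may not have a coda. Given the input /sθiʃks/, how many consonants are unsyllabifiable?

The consonants /ʃ/, /k/, /s/ cannot be parsed into a legal (C)(C)V syllable (no codas are permitted; onsets may contain at most 2 consonants).

3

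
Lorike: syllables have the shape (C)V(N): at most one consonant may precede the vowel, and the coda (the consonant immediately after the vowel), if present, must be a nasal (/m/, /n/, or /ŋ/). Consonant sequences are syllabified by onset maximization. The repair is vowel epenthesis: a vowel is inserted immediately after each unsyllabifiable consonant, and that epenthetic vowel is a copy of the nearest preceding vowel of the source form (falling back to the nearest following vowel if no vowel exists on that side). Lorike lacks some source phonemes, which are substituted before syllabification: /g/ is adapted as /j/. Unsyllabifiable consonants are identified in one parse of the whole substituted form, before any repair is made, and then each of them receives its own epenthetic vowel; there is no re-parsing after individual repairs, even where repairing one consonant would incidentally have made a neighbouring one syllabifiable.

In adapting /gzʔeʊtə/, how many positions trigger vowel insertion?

After substitution the input is /jzʔeʊtə/.
The unsyllabifiable consonants are /j/, /z/; each receives one epenthetic vowel.

2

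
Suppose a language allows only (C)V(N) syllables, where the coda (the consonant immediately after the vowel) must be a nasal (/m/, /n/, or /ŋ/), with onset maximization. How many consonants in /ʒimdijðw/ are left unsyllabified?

Syllabifying with onset maximization leaves /j/, /ð/, /w/ stranded (only a nasal (/m/, /n/, or /ŋ/) is licensed in coda position; onsets are limited to one consonant).

3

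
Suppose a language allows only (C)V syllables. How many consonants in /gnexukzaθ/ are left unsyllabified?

3

Syllabifying with onset maximization leaves /g/, /k/, /θ/ stranded (no codas are permitted; onsets are limited to one consonant).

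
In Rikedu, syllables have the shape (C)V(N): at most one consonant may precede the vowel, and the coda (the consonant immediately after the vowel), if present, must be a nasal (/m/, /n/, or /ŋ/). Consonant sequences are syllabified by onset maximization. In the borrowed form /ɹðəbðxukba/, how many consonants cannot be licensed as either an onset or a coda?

Under (C)V(N), the unsyllabifiable consonants are /ɹ/, /b/, /ð/, /k/ (only a nasal (/m/, /n/, or /ŋ/) is licensed in coda position; onsets are limited to one consonant).

4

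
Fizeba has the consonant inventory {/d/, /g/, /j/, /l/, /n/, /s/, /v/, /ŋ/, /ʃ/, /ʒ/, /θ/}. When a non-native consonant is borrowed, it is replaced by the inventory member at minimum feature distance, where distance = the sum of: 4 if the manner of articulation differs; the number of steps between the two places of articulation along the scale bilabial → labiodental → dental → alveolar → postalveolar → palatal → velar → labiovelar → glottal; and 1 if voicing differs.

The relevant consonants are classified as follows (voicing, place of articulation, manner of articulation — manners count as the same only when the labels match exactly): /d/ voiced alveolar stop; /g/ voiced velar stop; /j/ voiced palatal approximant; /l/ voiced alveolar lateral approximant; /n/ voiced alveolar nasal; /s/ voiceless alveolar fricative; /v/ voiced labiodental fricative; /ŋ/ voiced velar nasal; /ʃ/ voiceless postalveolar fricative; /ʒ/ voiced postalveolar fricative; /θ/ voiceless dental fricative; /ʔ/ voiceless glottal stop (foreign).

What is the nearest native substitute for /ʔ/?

/g/ is closest: same manner (stop), place distance 2 (glottal→velar), voicing differs (+1); total 3. Next closest is /d/ at distance 6.

g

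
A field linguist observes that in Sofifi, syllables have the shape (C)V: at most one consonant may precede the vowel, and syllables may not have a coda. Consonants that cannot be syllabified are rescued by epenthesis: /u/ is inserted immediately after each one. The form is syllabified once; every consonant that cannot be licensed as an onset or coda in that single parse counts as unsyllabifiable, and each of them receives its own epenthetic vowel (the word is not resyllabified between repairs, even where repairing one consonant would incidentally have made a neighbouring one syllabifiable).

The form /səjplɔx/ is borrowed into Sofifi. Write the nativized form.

The consonants /j/, /p/, /x/ cannot be parsed into a legal (C)V syllable (no codas are permitted; onsets are limited to one consonant).
Each unlicensed consonant becomes the onset of a new syllable: /j/ → /ju/, /p/ → /pu/, /x/ → /xu/.

səjupulɔxu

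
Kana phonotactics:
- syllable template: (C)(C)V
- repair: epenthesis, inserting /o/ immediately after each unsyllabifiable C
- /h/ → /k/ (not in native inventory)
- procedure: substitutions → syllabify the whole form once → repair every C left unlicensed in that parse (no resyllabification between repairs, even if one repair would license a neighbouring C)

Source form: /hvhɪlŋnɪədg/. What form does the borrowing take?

Substitution: /h/ → /k/, giving /kvkɪlŋnɪədg/.
Under (C)(C)V, the unsyllabifiable consonants are /k/, /l/, /d/, /g/ (no codas are permitted; onsets may contain at most 2 consonants).
Each unlicensed consonant becomes the onset of a new syllable: /k/ → /ko/, /l/ → /lo/, /d/ → /do/, /g/ → /go/.

kovkɪloŋnɪədogo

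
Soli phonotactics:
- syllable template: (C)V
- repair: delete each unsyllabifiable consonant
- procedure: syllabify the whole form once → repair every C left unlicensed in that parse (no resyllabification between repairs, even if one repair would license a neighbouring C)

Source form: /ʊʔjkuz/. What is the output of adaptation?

The consonants /ʔ/, /j/, /z/ cannot be parsed into a legal (C)V syllable (no codas are permitted; onsets are limited to one consonant).
Each unlicensed consonant is deleted: /ʔ/, /j/, /z/.

ʊku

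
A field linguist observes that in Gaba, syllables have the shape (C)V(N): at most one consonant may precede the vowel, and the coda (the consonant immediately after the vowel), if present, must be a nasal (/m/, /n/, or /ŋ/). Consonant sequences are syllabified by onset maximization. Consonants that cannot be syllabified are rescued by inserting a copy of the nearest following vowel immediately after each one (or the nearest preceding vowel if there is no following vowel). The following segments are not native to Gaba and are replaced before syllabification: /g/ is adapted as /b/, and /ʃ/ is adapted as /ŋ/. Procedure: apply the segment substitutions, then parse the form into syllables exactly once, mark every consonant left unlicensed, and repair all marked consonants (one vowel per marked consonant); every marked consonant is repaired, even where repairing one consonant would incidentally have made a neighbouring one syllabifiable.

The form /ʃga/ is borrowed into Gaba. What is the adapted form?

ŋaba

Substitution: /ʃ/ → /ŋ/, /g/ → /b/, giving /ŋba/.
Under (C)V(N), the unsyllabifiable consonants are /ŋ/ (only a nasal (/m/, /n/, or /ŋ/) is licensed in coda position; onsets are limited to one consonant).
Inserting the epenthetic vowel yields /ŋ/ → /ŋa/.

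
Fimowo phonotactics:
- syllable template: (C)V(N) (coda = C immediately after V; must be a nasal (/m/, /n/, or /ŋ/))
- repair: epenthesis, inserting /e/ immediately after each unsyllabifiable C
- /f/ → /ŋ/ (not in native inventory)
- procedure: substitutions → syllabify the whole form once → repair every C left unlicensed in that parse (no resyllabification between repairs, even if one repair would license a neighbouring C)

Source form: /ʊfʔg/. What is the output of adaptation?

Substitution: /f/ → /ŋ/, giving /ʊŋʔg/.
The consonants /ʔ/, /g/ cannot be parsed into a legal (C)V(N) syllable (only a nasal (/m/, /n/, or /ŋ/) is licensed in coda position; onsets are limited to one consonant).
Each unlicensed consonant becomes the onset of a new syllable: /ʔ/ → /ʔe/, /g/ → /ge/.

ʊŋʔege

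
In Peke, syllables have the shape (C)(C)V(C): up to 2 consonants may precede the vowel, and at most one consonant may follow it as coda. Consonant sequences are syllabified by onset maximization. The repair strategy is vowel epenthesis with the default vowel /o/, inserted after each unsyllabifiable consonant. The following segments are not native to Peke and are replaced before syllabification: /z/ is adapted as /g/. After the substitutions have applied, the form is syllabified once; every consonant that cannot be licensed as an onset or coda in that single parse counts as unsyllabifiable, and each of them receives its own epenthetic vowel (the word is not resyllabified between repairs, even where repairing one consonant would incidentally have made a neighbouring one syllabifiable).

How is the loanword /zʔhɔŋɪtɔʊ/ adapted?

Substitution: /z/ → /g/, giving /gʔhɔŋɪtɔʊ/.
Under (C)(C)V(C), the unsyllabifiable consonants are /g/ (at most one coda consonant is licensed; onsets may contain at most 2 consonants).
Inserting the epenthetic vowel yields /g/ → /go/.

goʔhɔŋɪtɔʊ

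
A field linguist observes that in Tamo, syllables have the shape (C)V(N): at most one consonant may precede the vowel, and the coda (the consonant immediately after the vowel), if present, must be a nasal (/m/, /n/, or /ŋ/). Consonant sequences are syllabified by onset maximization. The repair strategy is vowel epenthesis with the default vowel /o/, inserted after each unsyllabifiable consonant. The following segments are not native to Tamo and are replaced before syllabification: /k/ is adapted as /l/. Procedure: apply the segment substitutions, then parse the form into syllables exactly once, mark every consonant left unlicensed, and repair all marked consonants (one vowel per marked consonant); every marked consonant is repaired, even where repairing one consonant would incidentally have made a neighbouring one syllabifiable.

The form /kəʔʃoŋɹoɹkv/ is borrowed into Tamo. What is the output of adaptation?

Substitution: /k/ → /l/, giving /ləʔʃoŋɹoɹlv/.
The consonants /ʔ/, /ɹ/, /l/, /v/ cannot be parsed into a legal (C)V(N) syllable (only a nasal (/m/, /n/, or /ŋ/) is licensed in coda position; onsets are limited to one consonant).
Each unlicensed consonant becomes the onset of a new syllable: /ʔ/ → /ʔo/, /ɹ/ → /ɹo/, /l/ → /lo/, /v/ → /vo/.

ləʔoʃoŋɹoɹolovo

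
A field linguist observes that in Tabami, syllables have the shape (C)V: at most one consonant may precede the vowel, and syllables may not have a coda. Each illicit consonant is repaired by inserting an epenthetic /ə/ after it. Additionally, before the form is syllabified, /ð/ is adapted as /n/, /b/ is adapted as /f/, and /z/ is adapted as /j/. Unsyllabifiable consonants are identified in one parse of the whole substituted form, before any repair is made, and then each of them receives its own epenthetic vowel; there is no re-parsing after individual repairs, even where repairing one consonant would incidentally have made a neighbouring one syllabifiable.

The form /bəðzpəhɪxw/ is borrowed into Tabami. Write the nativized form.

fənəjəpəhɪxəwə

Substitution: /b/ → /f/, /ð/ → /n/, /z/ → /j/, giving /fənjpəhɪxw/.
Syllabifying with onset maximization leaves /n/, /j/, /x/, /w/ stranded (no codas are permitted; onsets are limited to one consonant).
Epenthesis after each stranded consonant: /n/ → /nə/, /j/ → /jə/, /x/ → /xə/, /w/ → /wə/.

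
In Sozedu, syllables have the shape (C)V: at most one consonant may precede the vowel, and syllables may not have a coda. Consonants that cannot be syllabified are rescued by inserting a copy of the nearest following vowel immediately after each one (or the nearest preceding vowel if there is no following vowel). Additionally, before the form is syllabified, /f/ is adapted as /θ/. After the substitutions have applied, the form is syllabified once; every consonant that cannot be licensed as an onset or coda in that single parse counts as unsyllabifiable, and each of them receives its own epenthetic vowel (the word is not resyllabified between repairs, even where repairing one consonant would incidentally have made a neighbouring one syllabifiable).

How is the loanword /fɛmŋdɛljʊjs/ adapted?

Substitution: /f/ → /θ/, giving /θɛmŋdɛljʊjs/.
Under (C)V, the unsyllabifiable consonants are /m/, /ŋ/, /l/, /j/, /s/ (no codas are permitted; onsets are limited to one consonant).
Epenthesis after each stranded consonant: /m/ → /mɛ/, /ŋ/ → /ŋɛ/, /l/ → /lʊ/, /j/ → /jʊ/, /s/ → /sʊ/.

θɛmɛŋɛdɛlʊjʊjʊsʊ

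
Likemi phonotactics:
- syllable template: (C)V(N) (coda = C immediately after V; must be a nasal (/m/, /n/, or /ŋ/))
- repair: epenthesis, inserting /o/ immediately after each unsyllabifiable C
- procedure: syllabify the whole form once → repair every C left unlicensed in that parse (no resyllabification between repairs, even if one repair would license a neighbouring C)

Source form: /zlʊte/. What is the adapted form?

zolʊte

The consonants /z/ cannot be parsed into a legal (C)V(N) syllable (only a nasal (/m/, /n/, or /ŋ/) is licensed in coda position; onsets are limited to one consonant).
Each unlicensed consonant becomes the onset of a new syllable: /z/ → /zo/.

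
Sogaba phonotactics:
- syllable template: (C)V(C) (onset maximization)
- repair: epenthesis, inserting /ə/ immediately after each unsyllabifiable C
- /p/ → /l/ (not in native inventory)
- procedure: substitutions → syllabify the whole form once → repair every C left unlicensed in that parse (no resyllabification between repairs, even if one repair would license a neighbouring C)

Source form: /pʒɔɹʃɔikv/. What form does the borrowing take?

ləʒɔɹʃɔikvə

Substitution: /p/ → /l/, giving /lʒɔɹʃɔikv/.
Syllabifying with onset maximization leaves /l/, /v/ stranded (at most one coda consonant is licensed; onsets are limited to one consonant).
Each unlicensed consonant becomes the onset of a new syllable: /l/ → /lə/, /v/ → /və/.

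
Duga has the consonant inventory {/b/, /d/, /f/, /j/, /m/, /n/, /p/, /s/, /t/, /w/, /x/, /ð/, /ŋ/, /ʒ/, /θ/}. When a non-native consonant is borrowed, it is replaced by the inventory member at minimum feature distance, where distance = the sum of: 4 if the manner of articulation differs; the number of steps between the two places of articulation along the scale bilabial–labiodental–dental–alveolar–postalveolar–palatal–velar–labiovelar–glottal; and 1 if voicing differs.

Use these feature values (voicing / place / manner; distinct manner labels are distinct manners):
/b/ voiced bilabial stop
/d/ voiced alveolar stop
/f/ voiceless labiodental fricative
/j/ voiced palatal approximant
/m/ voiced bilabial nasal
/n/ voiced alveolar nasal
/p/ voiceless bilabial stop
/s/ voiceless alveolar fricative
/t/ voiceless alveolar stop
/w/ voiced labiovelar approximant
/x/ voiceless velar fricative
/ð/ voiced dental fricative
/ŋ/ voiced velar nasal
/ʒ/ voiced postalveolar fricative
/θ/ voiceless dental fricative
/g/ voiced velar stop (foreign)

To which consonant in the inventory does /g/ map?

d

/d/ is closest: same manner (stop), place distance 3 (velar→alveolar), same voicing; total 3. Next closest is /t/ at distance 4.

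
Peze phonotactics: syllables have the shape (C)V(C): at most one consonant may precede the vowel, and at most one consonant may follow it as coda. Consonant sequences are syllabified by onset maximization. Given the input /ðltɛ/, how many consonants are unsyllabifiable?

Syllabifying with onset maximization leaves /ð/, /l/ stranded (at most one coda consonant is licensed; onsets are limited to one consonant).

2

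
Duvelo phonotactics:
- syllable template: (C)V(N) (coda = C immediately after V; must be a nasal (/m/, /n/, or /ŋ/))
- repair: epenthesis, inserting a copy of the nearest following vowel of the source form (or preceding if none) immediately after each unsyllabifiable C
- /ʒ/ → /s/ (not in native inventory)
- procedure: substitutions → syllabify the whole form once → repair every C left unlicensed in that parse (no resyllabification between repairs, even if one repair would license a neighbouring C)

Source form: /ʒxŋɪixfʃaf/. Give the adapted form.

Substitution: /ʒ/ → /s/, giving /sxŋɪixfʃaf/.
The consonants /s/, /x/, /x/, /f/, /f/ cannot be parsed into a legal (C)V(N) syllable (only a nasal (/m/, /n/, or /ŋ/) is licensed in coda position; onsets are limited to one consonant).
Inserting the epenthetic vowel yields /s/ → /sɪ/, /x/ → /xɪ/, /x/ → /xa/, /f/ → /fa/, /f/ → /fa/.

sɪxɪŋɪixafaʃafa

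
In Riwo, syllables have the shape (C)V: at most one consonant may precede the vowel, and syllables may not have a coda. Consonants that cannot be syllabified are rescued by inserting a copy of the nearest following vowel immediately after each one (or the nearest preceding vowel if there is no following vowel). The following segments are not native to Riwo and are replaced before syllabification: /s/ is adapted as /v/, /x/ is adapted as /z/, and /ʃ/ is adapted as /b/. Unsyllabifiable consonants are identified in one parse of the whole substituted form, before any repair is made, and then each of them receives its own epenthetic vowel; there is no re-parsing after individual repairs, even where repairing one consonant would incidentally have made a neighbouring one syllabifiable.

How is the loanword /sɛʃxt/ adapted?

Substitution: /s/ → /v/, /ʃ/ → /b/, /x/ → /z/, giving /vɛbzt/.
Under (C)V, the unsyllabifiable consonants are /b/, /z/, /t/ (no codas are permitted; onsets are limited to one consonant).
Each unlicensed consonant becomes the onset of a new syllable: /b/ → /bɛ/, /z/ → /zɛ/, /t/ → /tɛ/.

vɛbɛzɛtɛ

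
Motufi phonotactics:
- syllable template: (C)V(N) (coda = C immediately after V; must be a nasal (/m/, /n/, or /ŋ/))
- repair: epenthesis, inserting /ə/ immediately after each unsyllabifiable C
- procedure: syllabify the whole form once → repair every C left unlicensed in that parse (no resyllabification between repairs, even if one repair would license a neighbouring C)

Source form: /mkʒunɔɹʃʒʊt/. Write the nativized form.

məkəʒunɔɹəʃəʒʊtə

The consonants /m/, /k/, /ɹ/, /ʃ/, /t/ cannot be parsed into a legal (C)V(N) syllable (only a nasal (/m/, /n/, or /ŋ/) is licensed in coda position; onsets are limited to one consonant).
Each unlicensed consonant becomes the onset of a new syllable: /m/ → /mə/, /k/ → /kə/, /ɹ/ → /ɹə/, /ʃ/ → /ʃə/, /t/ → /tə/.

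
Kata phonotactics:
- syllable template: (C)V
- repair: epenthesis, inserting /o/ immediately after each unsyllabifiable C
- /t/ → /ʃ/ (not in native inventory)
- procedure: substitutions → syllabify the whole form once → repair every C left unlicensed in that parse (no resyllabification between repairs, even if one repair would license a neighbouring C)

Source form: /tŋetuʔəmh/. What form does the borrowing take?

ʃoŋeʃuʔəmoho

Substitution: /t/ → /ʃ/, giving /ʃŋeʃuʔəmh/.
The consonants /ʃ/, /m/, /h/ cannot be parsed into a legal (C)V syllable (no codas are permitted; onsets are limited to one consonant).
Inserting the epenthetic vowel yields /ʃ/ → /ʃo/, /m/ → /mo/, /h/ → /ho/.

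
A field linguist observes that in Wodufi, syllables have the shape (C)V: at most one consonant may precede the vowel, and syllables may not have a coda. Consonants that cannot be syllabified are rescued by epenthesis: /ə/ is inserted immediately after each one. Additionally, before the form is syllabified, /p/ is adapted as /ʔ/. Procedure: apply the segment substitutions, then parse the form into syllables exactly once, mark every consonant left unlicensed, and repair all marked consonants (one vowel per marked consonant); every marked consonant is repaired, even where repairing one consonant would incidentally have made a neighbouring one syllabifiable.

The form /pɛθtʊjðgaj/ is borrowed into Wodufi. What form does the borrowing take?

Substitution: /p/ → /ʔ/, giving /ʔɛθtʊjðgaj/.
The consonants /θ/, /j/, /ð/, /j/ cannot be parsed into a legal (C)V syllable (no codas are permitted; onsets are limited to one consonant).
Epenthesis after each stranded consonant: /θ/ → /θə/, /j/ → /jə/, /ð/ → /ðə/, /j/ → /jə/.

ʔɛθətʊjəðəgajə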